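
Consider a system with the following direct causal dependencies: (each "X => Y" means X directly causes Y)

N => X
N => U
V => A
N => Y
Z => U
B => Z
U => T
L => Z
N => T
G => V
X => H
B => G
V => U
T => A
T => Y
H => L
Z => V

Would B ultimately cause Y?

Yes

There is a causal chain: B → Z → U → T → Y.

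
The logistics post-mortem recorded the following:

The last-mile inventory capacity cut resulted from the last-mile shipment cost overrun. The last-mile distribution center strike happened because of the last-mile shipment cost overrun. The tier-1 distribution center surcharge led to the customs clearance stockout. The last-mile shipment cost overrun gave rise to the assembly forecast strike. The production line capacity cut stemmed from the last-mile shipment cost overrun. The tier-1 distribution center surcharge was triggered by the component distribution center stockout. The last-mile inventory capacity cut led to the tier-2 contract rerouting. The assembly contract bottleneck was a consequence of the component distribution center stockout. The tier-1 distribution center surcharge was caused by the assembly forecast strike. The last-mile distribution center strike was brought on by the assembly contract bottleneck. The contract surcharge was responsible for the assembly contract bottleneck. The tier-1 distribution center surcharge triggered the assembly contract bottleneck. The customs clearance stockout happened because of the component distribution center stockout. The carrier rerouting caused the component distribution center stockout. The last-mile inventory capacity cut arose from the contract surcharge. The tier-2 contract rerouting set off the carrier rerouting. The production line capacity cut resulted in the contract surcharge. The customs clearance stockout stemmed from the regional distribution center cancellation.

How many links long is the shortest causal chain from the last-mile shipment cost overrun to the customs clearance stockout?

Shortest chain: the last-mile shipment cost overrun → the assembly forecast strike → the tier-1 distribution center surcharge → the customs clearance stockout.

3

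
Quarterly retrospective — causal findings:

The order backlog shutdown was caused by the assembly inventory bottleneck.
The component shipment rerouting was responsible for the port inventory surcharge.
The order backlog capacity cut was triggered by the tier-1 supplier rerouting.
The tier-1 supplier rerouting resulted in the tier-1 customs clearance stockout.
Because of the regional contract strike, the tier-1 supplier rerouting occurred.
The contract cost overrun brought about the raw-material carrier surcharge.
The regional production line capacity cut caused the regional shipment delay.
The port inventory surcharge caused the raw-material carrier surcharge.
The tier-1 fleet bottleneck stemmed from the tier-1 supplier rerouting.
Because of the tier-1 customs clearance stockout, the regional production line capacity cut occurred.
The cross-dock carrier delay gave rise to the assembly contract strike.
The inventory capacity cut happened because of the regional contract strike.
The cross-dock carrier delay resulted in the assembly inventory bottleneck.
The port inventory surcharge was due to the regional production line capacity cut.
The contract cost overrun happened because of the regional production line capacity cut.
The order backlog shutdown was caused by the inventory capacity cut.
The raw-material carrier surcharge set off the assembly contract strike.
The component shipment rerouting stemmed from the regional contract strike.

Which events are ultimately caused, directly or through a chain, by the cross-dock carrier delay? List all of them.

the assembly contract strike, the assembly inventory bottleneck, the order backlog shutdown

Direct effects: the assembly inventory bottleneck, the assembly contract strike.
2 steps out: the order backlog shutdown.
Not reachable from it: the regional contract strike, the tier-1 supplier rerouting, the tier-1 fleet bottleneck, the inventory capacity cut, the tier-1 customs clearance stockout, the component shipment rerouting, the regional production line capacity cut, the order backlog capacity cut, the regional shipment delay, the port inventory surcharge, the contract cost overrun, the raw-material carrier surcharge.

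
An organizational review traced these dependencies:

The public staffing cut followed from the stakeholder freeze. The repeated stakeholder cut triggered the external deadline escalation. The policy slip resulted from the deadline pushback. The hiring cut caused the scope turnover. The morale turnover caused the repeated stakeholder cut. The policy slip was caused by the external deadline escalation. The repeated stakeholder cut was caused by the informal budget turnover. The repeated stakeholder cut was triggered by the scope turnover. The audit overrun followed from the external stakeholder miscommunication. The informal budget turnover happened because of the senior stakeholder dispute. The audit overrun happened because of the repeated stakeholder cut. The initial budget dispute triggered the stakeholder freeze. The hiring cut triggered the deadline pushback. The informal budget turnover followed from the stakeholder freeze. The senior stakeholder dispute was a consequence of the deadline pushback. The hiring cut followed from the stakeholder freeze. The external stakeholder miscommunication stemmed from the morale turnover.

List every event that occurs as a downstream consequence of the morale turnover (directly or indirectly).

Direct effects: the external stakeholder miscommunication, the repeated stakeholder cut.
2 steps out: the external deadline escalation, the audit overrun.
3 steps out: the policy slip.
Not reachable from it: the initial budget dispute, the stakeholder freeze, the hiring cut, the deadline pushback, the senior stakeholder dispute, the informal budget turnover, the scope turnover, the public staffing cut.

the audit overrun, the external deadline escalation, the external stakeholder miscommunication, the policy slip, the repeated stakeholder cut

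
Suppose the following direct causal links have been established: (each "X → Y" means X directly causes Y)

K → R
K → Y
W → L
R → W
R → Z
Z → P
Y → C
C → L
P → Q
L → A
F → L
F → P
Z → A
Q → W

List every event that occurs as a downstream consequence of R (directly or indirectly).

Direct effects: Z, W.
2 steps out: P, L, A.
3 steps out: Q.
Not reachable from it: K, Y, C, F.

A, L, P, Q, W, Z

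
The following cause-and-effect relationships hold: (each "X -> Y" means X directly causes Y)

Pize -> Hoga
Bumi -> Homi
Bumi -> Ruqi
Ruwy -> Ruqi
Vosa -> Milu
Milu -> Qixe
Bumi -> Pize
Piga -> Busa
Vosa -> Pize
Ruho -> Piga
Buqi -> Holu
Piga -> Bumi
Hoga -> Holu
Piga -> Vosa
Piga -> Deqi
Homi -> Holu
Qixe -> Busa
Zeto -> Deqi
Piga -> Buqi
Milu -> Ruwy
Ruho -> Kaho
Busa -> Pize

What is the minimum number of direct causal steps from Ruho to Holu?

3

Shortest chain: Ruho → Piga → Buqi → Holu.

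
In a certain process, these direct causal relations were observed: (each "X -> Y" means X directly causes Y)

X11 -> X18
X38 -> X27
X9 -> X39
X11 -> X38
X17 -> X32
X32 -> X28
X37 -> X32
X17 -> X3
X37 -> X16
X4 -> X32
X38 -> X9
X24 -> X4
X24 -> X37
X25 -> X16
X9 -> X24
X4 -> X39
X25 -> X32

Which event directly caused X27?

X38

Upstream contributors include X11, but only X38 feeds directly into X27.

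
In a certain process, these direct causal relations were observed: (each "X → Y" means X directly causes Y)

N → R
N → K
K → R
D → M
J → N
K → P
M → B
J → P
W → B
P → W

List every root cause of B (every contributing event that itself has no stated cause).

D, J

Tracing upstream from B: B ← W ← P ← J.
A separate upstream branch: B ← M ← D.
Each of those chain origins has no stated cause.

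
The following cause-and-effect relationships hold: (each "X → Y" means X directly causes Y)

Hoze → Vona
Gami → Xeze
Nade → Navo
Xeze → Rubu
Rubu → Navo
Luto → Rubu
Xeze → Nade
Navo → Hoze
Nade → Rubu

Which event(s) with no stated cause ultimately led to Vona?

Gami, Luto

Tracing upstream from Vona: Vona ← Hoze ← Navo ← Rubu ← Luto.
A separate upstream branch: Vona ← Hoze ← Navo ← Nade ← Xeze ← Gami.
Each of those chain origins has no stated cause.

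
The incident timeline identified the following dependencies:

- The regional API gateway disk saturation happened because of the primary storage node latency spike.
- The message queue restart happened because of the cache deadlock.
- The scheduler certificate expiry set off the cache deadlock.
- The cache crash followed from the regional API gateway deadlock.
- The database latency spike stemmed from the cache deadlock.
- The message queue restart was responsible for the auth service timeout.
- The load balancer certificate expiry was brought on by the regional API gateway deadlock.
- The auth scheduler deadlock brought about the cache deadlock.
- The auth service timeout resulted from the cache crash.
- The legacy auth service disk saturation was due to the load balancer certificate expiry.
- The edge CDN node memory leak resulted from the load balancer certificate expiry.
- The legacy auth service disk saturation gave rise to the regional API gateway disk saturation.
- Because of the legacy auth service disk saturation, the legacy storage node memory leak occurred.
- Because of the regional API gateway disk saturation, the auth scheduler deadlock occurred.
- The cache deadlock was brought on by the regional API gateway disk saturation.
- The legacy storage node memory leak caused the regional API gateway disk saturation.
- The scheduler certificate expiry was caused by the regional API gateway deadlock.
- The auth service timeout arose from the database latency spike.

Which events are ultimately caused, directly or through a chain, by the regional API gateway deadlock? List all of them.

the auth scheduler deadlock, the auth service timeout, the cache crash, the cache deadlock, the database latency spike, the edge CDN node memory leak, the legacy auth service disk saturation, the legacy storage node memory leak, the load balancer certificate expiry, the message queue restart, the regional API gateway disk saturation, the scheduler certificate expiry

Direct effects: the scheduler certificate expiry, the load balancer certificate expiry, the cache crash.
2 steps out: the legacy auth service disk saturation, the edge CDN node memory leak, the cache deadlock, the auth service timeout.
3 steps out: the legacy storage node memory leak, the regional API gateway disk saturation, the message queue restart, the database latency spike.
4 steps out: the auth scheduler deadlock.
Not reachable from it: the primary storage node latency spike.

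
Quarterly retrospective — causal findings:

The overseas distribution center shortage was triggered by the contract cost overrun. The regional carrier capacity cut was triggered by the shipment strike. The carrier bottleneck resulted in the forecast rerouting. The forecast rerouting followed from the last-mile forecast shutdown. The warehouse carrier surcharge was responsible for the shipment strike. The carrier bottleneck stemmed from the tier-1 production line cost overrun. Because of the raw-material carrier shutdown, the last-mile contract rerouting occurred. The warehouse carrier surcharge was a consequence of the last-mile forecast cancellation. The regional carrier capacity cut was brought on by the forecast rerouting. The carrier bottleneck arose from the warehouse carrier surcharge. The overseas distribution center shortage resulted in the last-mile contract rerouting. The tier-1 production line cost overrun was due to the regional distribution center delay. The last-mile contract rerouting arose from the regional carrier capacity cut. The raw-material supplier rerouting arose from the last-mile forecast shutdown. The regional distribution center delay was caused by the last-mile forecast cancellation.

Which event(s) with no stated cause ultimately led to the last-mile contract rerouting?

the contract cost overrun, the last-mile forecast cancellation, the last-mile forecast shutdown, the raw-material carrier shutdown

Tracing upstream from the last-mile contract rerouting: the last-mile contract rerouting ← the regional carrier capacity cut ← the forecast rerouting ← the last-mile forecast shutdown.
A separate upstream branch: the last-mile contract rerouting ← the regional carrier capacity cut ← the shipment strike ← the warehouse carrier surcharge ← the last-mile forecast cancellation.
A separate upstream branch: the last-mile contract rerouting ← the overseas distribution center shortage ← the contract cost overrun.
A separate upstream branch: the last-mile contract rerouting ← the raw-material carrier shutdown.
Each of those chain origins has no stated cause.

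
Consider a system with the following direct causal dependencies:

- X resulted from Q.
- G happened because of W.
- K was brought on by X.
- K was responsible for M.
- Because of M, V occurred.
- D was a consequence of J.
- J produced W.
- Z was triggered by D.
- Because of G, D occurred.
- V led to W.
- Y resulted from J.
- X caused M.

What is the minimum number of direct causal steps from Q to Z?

7

Shortest chain: Q → X → M → V → W → G → D → Z.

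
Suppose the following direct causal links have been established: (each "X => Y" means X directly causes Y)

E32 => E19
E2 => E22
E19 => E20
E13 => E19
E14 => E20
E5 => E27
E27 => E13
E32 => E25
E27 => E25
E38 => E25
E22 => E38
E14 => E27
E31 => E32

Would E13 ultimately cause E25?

E13 leads to E19, E20; E25 is not among them.

No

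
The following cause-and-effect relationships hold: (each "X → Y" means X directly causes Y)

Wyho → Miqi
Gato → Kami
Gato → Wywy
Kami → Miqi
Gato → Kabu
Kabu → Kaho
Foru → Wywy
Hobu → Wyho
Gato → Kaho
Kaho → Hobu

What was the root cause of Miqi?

Tracing upstream from Miqi: Miqi ← Kami ← Gato.
Gato has no stated cause, so it is the root.

Gato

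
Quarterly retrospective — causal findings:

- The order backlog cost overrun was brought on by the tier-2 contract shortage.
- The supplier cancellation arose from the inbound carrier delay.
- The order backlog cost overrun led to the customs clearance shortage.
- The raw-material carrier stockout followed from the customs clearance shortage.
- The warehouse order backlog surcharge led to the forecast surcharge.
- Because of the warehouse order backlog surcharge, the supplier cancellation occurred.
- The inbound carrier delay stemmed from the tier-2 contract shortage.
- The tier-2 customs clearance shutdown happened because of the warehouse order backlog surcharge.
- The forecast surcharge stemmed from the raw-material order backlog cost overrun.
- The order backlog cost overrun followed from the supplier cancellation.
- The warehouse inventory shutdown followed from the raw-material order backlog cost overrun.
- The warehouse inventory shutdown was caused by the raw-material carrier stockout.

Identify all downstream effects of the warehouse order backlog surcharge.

the customs clearance shortage, the forecast surcharge, the order backlog cost overrun, the raw-material carrier stockout, the supplier cancellation, the tier-2 customs clearance shutdown, the warehouse inventory shutdown

Direct effects: the tier-2 customs clearance shutdown, the forecast surcharge, the supplier cancellation.
2 steps out: the order backlog cost overrun.
3 steps out: the customs clearance shortage.
4 steps out: the raw-material carrier stockout.
5 steps out: the warehouse inventory shutdown.
Not reachable from it: the raw-material order backlog cost overrun, the tier-2 contract shortage, the inbound carrier delay.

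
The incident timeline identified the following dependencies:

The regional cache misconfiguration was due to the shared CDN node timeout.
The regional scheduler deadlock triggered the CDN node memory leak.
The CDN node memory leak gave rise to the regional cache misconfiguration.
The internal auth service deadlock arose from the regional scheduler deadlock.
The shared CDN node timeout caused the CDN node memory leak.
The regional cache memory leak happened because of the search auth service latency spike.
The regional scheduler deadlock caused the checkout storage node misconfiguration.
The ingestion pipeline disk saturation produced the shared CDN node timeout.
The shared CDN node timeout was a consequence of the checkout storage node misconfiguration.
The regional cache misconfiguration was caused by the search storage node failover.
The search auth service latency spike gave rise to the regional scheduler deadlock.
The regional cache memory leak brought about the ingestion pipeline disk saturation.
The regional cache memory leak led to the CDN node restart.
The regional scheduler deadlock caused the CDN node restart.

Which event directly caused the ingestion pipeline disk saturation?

the regional cache memory leak

Upstream contributors include the search auth service latency spike, but only the regional cache memory leak feeds directly into the ingestion pipeline disk saturation.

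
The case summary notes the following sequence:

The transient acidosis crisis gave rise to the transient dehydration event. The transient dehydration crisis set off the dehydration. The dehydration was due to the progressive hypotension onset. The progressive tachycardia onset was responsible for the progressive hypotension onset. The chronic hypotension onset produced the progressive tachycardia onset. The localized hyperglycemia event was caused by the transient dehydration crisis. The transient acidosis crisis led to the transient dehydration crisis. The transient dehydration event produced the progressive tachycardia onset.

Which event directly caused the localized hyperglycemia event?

Upstream contributors include the transient acidosis crisis, but only the transient dehydration crisis feeds directly into the localized hyperglycemia event.

the transient dehydration crisis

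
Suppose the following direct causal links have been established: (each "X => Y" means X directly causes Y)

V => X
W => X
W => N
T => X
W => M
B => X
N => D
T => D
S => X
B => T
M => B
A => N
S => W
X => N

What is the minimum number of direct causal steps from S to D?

3

Shortest chain: S → W → N → D.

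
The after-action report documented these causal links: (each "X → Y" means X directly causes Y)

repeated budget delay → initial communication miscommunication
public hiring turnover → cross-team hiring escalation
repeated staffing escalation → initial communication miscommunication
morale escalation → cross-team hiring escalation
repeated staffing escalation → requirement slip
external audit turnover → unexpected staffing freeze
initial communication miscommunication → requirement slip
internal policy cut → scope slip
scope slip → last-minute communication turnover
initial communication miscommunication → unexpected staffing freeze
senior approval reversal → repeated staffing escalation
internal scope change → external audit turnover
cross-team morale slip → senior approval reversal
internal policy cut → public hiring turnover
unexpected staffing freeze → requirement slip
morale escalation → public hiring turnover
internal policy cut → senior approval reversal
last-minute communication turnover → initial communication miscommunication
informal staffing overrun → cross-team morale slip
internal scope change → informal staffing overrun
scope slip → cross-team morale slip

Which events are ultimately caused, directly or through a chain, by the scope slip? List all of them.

Direct effects: the cross-team morale slip, the last-minute communication turnover.
2 steps out: the senior approval reversal, the initial communication miscommunication.
3 steps out: the repeated staffing escalation, the unexpected staffing freeze, the requirement slip.
Not reachable from it: the internal policy cut, the internal scope change, the morale escalation, the public hiring turnover, the informal staffing overrun, the external audit turnover, the repeated budget delay, the cross-team hiring escalation.

the cross-team morale slip, the initial communication miscommunication, the last-minute communication turnover, the repeated staffing escalation, the requirement slip, the senior approval reversal, the unexpected staffing freeze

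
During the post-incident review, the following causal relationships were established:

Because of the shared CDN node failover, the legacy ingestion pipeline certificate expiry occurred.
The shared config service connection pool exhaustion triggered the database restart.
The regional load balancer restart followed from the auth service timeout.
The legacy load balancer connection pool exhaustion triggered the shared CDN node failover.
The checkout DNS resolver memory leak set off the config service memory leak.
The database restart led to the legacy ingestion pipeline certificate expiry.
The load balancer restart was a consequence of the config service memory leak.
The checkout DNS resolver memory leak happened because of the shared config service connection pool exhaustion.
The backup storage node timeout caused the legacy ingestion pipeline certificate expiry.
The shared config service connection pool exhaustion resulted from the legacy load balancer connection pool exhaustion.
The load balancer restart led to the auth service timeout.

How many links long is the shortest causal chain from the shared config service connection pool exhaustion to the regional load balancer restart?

5

Shortest chain: the shared config service connection pool exhaustion → the checkout DNS resolver memory leak → the config service memory leak → the load balancer restart → the auth service timeout → the regional load balancer restart.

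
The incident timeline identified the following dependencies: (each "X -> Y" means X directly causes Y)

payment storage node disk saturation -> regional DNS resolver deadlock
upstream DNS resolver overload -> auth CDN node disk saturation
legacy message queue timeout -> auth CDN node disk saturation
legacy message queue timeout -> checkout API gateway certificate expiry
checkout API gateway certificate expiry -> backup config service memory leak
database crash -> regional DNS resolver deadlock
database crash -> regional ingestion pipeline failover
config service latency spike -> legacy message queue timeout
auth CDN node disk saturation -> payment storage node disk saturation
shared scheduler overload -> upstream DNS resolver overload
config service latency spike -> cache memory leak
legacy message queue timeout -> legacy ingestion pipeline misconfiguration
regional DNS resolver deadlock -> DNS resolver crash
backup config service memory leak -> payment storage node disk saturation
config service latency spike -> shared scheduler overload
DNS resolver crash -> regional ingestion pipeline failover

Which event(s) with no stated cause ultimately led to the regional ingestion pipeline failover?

Tracing upstream from the regional ingestion pipeline failover: the regional ingestion pipeline failover ← the DNS resolver crash ← the regional DNS resolver deadlock ← the payment storage node disk saturation ← the auth CDN node disk saturation ← the legacy message queue timeout ← the config service latency spike.
A separate upstream branch: the regional ingestion pipeline failover ← the database crash.
Each of those chain origins has no stated cause.

the config service latency spike, the database crash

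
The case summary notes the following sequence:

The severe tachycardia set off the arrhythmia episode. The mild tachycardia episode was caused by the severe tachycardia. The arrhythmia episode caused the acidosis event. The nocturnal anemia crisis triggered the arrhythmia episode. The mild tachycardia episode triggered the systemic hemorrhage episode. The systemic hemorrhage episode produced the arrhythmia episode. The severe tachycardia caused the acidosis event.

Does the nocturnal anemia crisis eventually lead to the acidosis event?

Yes

There is a causal chain: the nocturnal anemia crisis → the arrhythmia episode → the acidosis event.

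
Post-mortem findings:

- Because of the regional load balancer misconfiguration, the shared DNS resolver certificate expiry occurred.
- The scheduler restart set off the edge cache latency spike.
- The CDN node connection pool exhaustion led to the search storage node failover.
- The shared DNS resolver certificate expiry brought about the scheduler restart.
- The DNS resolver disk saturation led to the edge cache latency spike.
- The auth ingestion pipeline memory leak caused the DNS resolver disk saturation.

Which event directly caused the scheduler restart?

Upstream contributors include the regional load balancer misconfiguration, but only the shared DNS resolver certificate expiry feeds directly into the scheduler restart.

the shared DNS resolver certificate expiry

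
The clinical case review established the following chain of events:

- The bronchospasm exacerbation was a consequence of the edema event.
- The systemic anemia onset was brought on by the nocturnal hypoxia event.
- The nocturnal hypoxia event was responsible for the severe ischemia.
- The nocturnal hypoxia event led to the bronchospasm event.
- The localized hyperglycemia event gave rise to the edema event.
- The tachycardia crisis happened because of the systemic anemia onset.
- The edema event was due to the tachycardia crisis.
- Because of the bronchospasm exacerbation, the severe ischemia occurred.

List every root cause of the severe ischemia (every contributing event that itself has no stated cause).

the localized hyperglycemia event, the nocturnal hypoxia event

Tracing upstream from the severe ischemia: the severe ischemia ← the nocturnal hypoxia event.
A separate upstream branch: the severe ischemia ← the bronchospasm exacerbation ← the edema event ← the localized hyperglycemia event.
Each of those chain origins has no stated cause.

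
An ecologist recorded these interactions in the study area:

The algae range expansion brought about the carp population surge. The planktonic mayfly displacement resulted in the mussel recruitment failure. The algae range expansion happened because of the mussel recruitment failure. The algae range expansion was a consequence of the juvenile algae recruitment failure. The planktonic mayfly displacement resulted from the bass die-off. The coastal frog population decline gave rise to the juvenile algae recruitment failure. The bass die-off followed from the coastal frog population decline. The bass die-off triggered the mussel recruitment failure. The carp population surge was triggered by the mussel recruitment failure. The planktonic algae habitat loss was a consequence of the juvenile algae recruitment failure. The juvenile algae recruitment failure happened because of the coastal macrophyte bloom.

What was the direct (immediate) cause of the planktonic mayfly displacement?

the bass die-off

Upstream contributors include the coastal frog population decline, but only the bass die-off feeds directly into the planktonic mayfly displacement.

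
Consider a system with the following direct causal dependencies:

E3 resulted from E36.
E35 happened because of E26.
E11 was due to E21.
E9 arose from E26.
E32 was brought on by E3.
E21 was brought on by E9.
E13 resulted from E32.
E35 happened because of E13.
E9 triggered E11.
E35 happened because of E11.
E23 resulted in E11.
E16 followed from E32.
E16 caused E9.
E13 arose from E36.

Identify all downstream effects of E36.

E11, E13, E16, E21, E3, E32, E35, E9

Direct effects: E3, E13.
2 steps out: E32, E35.
3 steps out: E16.
4 steps out: E9.
5 steps out: E21, E11.
Not reachable from it: E23, E26.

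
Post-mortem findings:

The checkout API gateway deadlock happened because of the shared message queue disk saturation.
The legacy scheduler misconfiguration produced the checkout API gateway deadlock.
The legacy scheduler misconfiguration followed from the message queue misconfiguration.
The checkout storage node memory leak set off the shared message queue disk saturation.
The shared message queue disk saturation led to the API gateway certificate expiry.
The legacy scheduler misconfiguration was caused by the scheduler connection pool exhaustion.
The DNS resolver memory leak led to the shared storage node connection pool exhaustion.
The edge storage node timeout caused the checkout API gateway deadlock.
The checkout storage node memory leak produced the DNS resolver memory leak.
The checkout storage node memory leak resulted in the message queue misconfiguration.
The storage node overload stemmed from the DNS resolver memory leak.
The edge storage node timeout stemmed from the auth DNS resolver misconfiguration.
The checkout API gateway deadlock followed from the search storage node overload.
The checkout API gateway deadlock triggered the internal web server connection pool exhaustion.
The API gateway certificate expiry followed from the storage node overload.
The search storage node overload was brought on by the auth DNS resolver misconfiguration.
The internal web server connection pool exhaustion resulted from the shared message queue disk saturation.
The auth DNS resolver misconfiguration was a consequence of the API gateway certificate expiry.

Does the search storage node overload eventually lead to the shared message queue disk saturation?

The search storage node overload leads to the checkout API gateway deadlock, the internal web server connection pool exhaustion; the shared message queue disk saturation is not among them.

No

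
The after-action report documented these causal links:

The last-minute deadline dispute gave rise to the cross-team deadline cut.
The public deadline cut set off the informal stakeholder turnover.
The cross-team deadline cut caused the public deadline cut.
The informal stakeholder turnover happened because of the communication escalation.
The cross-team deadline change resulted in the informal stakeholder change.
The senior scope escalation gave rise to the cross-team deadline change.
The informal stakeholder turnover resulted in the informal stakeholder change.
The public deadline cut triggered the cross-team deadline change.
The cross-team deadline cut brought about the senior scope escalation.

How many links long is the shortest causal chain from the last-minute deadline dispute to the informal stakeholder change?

4

Shortest chain: the last-minute deadline dispute → the cross-team deadline cut → the public deadline cut → the cross-team deadline change → the informal stakeholder change.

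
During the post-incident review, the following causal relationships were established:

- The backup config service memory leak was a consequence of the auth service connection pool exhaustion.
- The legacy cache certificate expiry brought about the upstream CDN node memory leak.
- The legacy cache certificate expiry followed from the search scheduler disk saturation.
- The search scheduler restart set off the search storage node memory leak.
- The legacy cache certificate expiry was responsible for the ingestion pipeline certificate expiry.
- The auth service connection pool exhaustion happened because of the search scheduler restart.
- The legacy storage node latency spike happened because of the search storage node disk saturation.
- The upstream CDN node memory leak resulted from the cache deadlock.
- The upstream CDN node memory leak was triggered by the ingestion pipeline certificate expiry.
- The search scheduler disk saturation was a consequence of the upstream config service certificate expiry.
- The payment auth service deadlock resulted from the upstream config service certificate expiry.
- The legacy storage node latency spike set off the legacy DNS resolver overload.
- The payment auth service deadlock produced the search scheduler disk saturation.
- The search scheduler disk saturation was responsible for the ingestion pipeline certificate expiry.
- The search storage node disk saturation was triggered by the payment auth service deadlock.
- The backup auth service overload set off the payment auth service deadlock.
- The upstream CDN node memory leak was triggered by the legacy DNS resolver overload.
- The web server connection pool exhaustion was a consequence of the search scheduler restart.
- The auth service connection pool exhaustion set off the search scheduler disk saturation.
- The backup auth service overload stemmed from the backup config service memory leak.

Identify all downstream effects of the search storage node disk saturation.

Direct effects: the legacy storage node latency spike.
2 steps out: the legacy DNS resolver overload.
3 steps out: the upstream CDN node memory leak.
Not reachable from it: the search scheduler restart, the upstream config service certificate expiry, the web server connection pool exhaustion, the auth service connection pool exhaustion, the search storage node memory leak, the backup config service memory leak, the backup auth service overload, the cache deadlock, the payment auth service deadlock, the search scheduler disk saturation, the legacy cache certificate expiry, the ingestion pipeline certificate expiry.

the legacy DNS resolver overload, the legacy storage node latency spike, the upstream CDN node memory leak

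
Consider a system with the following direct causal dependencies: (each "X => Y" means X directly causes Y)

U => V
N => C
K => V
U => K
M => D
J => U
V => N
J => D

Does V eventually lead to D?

V leads to N, C; D is not among them.

No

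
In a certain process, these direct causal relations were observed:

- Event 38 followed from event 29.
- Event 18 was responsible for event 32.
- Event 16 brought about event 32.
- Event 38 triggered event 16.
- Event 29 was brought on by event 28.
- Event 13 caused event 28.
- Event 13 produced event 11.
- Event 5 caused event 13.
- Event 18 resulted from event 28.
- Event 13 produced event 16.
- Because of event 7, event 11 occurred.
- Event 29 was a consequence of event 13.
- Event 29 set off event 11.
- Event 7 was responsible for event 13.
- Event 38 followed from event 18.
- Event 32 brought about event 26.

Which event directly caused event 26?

event 32

Upstream contributors include event 7, event 13, event 28, event 18, event 29, event 38, event 16, event 5, but only event 32 feeds directly into event 26.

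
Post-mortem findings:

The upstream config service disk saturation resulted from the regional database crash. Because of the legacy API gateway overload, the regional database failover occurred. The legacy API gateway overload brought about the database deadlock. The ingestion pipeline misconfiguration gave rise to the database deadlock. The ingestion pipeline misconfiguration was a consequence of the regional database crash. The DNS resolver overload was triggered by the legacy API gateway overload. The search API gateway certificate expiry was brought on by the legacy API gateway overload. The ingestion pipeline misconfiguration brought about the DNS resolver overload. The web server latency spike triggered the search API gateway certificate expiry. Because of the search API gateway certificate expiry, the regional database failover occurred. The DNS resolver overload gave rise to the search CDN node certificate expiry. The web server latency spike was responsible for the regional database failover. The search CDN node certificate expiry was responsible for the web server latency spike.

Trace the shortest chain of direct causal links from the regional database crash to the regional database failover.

the regional database crash → the ingestion pipeline misconfiguration → the DNS resolver overload → the search CDN node certificate expiry → the web server latency spike → the regional database failover

the regional database crash → the ingestion pipeline misconfiguration
the ingestion pipeline misconfiguration → the DNS resolver overload
the DNS resolver overload → the search CDN node certificate expiry
the search CDN node certificate expiry → the web server latency spike
the web server latency spike → the regional database failover
Length: 5 steps.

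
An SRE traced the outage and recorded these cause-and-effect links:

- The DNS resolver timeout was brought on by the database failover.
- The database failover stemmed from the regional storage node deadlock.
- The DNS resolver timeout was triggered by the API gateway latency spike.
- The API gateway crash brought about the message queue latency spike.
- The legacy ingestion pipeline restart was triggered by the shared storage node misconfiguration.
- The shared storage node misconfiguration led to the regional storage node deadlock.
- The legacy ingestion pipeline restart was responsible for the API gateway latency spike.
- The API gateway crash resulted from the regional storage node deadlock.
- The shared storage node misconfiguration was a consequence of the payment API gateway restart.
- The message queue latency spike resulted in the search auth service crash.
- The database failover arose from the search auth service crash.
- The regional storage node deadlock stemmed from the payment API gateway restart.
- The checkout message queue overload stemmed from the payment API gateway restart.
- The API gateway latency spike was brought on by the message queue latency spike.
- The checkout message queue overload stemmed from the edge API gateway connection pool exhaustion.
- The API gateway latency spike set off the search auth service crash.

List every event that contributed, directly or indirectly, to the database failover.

Immediate causes of the database failover: the regional storage node deadlock, the search auth service crash.
Further upstream: the payment API gateway restart, the shared storage node misconfiguration, the API gateway crash, the message queue latency spike, the legacy ingestion pipeline restart, the API gateway latency spike.

the API gateway crash, the API gateway latency spike, the legacy ingestion pipeline restart, the message queue latency spike, the payment API gateway restart, the regional storage node deadlock, the search auth service crash, the shared storage node misconfiguration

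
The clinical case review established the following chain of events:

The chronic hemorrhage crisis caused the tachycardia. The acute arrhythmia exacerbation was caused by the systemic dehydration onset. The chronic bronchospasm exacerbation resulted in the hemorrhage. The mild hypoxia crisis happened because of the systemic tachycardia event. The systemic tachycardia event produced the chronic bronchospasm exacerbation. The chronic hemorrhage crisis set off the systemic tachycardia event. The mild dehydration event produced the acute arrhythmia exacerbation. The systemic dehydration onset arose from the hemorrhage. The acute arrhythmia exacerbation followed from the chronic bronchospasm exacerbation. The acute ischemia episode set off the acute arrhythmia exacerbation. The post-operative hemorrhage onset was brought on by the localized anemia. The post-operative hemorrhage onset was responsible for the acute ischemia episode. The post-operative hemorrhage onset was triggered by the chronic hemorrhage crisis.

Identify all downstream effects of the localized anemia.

Direct effects: the post-operative hemorrhage onset.
2 steps out: the acute ischemia episode.
3 steps out: the acute arrhythmia exacerbation.
Not reachable from it: the chronic hemorrhage crisis, the systemic tachycardia event, the chronic bronchospasm exacerbation, the mild hypoxia crisis, the mild dehydration event, the hemorrhage, the tachycardia, the systemic dehydration onset.

the acute arrhythmia exacerbation, the acute ischemia episode, the post-operative hemorrhage onset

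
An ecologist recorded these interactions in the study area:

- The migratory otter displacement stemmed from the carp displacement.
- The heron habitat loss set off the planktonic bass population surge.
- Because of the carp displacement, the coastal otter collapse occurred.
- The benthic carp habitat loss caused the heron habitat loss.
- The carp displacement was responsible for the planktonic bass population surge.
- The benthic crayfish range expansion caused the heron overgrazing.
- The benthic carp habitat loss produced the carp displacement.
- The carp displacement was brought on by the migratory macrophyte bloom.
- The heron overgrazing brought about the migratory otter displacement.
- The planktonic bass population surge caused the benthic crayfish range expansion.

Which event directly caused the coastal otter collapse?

Upstream contributors include the benthic carp habitat loss, the migratory macrophyte bloom, but only the carp displacement feeds directly into the coastal otter collapse.

the carp displacement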